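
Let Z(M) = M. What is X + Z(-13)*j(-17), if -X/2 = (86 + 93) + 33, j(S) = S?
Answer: -203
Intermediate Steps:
X = -424 (X = -2*((86 + 93) + 33) = -2*(179 + 33) = -2*212 = -424)
X + Z(-13)*j(-17) = -424 - 13*(-17) = -424 + 221 = -203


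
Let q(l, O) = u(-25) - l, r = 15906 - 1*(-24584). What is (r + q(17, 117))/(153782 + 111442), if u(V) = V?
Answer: 5056/33153 ≈ 0.15250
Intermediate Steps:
r = 40490 (r = 15906 + 24584 = 40490)
q(l, O) = -25 - l
(r + q(17, 117))/(153782 + 111442) = (40490 + (-25 - 1*17))/(153782 + 111442) = (40490 + (-25 - 17))/265224 = (40490 - 42)*(1/265224) = 40448*(1/265224) = 5056/33153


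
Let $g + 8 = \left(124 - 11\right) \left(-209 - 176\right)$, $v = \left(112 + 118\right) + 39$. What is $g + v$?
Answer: $-43244$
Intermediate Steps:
$v = 269$ ($v = 230 + 39 = 269$)
$g = -43513$ ($g = -8 + \left(124 - 11\right) \left(-209 - 176\right) = -8 + 113 \left(-385\right) = -8 - 43505 = -43513$)
$g + v = -43513 + 269 = -43244$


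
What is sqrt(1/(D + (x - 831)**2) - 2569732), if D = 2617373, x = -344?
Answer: I*sqrt(507093400886174530)/444222 ≈ 1603.0*I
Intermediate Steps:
sqrt(1/(D + (x - 831)**2) - 2569732) = sqrt(1/(2617373 + (-344 - 831)**2) - 2569732) = sqrt(1/(2617373 + (-1175)**2) - 2569732) = sqrt(1/(2617373 + 1380625) - 2569732) = sqrt(1/3997998 - 2569732) = sqrt(-10273783396535/3997998) = I*sqrt(507093400886174530)/444222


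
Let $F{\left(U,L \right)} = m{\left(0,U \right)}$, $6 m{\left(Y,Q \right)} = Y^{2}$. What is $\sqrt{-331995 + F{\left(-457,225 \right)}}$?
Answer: $i \sqrt{331995} \approx 576.19 i$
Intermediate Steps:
$m{\left(Y,Q \right)} = \frac{Y^{2}}{6}$
$F{\left(U,L \right)} = 0$ ($F{\left(U,L \right)} = \frac{0^{2}}{6} = \frac{1}{6} \cdot 0 = 0$)
$\sqrt{-331995 + F{\left(-457,225 \right)}} = \sqrt{-331995 + 0} = \sqrt{-331995} = i \sqrt{331995}$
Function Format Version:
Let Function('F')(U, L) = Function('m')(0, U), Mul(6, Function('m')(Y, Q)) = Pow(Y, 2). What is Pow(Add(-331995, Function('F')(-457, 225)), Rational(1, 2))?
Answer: Mul(I, Pow(331995, Rational(1, 2))) ≈ Mul(576.19, I)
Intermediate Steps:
Function('m')(Y, Q) = Mul(Rational(1, 6), Pow(Y, 2))
Function('F')(U, L) = 0 (Function('F')(U, L) = Mul(Rational(1, 6), Pow(0, 2)) = Mul(Rational(1, 6), 0) = 0)
Pow(Add(-331995, Function('F')(-457, 225)), Rational(1, 2)) = Pow(Add(-331995, 0), Rational(1, 2)) = Pow(-331995, Rational(1, 2)) = Mul(I, Pow(331995, Rational(1, 2)))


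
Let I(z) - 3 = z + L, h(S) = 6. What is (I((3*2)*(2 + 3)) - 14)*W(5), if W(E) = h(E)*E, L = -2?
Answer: 510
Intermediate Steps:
I(z) = 1 + z (I(z) = 3 + (z - 2) = 3 + (-2 + z) = 1 + z)
W(E) = 6*E
(I((3*2)*(2 + 3)) - 14)*W(5) = ((1 + (3*2)*(2 + 3)) - 14)*(6*5) = ((1 + 6*5) - 14)*30 = ((1 + 30) - 14)*30 = (31 - 14)*30 = 17*30 = 510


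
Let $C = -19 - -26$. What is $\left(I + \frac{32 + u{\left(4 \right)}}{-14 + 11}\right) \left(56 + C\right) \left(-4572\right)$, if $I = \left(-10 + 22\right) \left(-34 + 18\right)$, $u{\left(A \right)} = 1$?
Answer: $58471308$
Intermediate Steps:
$I = -192$ ($I = 12 \left(-16\right) = -192$)
$C = 7$ ($C = -19 + 26 = 7$)
$\left(I + \frac{32 + u{\left(4 \right)}}{-14 + 11}\right) \left(56 + C\right) \left(-4572\right) = \left(-192 + \frac{32 + 1}{-14 + 11}\right) \left(56 + 7\right) \left(-4572\right) = \left(-192 + \frac{33}{-3}\right) 63 \left(-4572\right) = \left(-192 + 33 \left(- \frac{1}{3}\right)\right) 63 \left(-4572\right) = \left(-192 - 11\right) 63 \left(-4572\right) = \left(-203\right) 63 \left(-4572\right) = \left(-12789\right) \left(-4572\right) = 58471308$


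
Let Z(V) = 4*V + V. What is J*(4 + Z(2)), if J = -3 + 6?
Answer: 42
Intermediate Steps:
Z(V) = 5*V
J = 3
J*(4 + Z(2)) = 3*(4 + 5*2) = 3*(4 + 10) = 3*14 = 42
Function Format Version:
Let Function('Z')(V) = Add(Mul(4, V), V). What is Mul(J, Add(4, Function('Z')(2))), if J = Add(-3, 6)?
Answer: 42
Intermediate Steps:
Function('Z')(V) = Mul(5, V)
J = 3
Mul(J, Add(4, Function('Z')(2))) = Mul(3, Add(4, Mul(5, 2))) = Mul(3, Add(4, 10)) = Mul(3, 14) = 42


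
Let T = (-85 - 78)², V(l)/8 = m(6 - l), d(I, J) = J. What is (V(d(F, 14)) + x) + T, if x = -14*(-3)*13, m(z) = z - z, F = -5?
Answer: 27115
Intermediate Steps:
m(z) = 0
V(l) = 0 (V(l) = 8*0 = 0)
T = 26569 (T = (-163)² = 26569)
x = 546 (x = 42*13 = 546)
(V(d(F, 14)) + x) + T = (0 + 546) + 26569 = 546 + 26569 = 27115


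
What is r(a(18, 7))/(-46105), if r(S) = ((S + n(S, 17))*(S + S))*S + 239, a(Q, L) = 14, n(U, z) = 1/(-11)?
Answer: -12521/101431 ≈ -0.12344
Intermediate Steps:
n(U, z) = -1/11
r(S) = 239 + 2*S²*(-1/11 + S) (r(S) = ((S - 1/11)*(S + S))*S + 239 = ((-1/11 + S)*(2*S))*S + 239 = (2*S*(-1/11 + S))*S + 239 = 2*S²*(-1/11 + S) + 239 = 239 + 2*S²*(-1/11 + S))
r(a(18, 7))/(-46105) = (239 + 2*14³ - 2/11*14²)/(-46105) = (239 + 2*2744 - 2/11*196)*(-1/46105) = (239 + 5488 - 392/11)*(-1/46105) = (62605/11)*(-1/46105) = -12521/101431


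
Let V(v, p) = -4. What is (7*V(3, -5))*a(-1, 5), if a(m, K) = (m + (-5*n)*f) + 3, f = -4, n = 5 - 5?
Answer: -56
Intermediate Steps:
n = 0
a(m, K) = 3 + m (a(m, K) = (m - 5*0*(-4)) + 3 = (m + 0*(-4)) + 3 = (m + 0) + 3 = m + 3 = 3 + m)
(7*V(3, -5))*a(-1, 5) = (7*(-4))*(3 - 1) = -28*2 = -56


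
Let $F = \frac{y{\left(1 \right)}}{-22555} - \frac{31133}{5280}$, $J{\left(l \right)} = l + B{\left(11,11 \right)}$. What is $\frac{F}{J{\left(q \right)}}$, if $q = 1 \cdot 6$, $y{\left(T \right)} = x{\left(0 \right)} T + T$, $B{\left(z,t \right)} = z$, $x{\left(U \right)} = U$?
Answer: $- \frac{140442019}{404907360} \approx -0.34685$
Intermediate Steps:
$y{\left(T \right)} = T$ ($y{\left(T \right)} = 0 T + T = 0 + T = T$)
$q = 6$
$J{\left(l \right)} = 11 + l$ ($J{\left(l \right)} = l + 11 = 11 + l$)
$F = - \frac{140442019}{23818080}$ ($F = 1 \frac{1}{-22555} - \frac{31133}{5280} = 1 \left(- \frac{1}{22555}\right) - \frac{31133}{5280} = - \frac{1}{22555} - \frac{31133}{5280} = - \frac{140442019}{23818080} \approx -5.8964$)
$\frac{F}{J{\left(q \right)}} = - \frac{140442019}{23818080 \left(11 + 6\right)} = - \frac{140442019}{23818080 \cdot 17} = \left(- \frac{140442019}{23818080}\right) \frac{1}{17} = - \frac{140442019}{404907360}$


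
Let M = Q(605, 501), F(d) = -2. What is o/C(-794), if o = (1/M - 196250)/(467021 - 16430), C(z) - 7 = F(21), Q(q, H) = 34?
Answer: -6672499/76600470 ≈ -0.087108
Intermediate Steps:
M = 34
C(z) = 5 (C(z) = 7 - 2 = 5)
o = -6672499/15320094 (o = (1/34 - 196250)/(467021 - 16430) = (1/34 - 196250)/450591 = -6672499/34*1/450591 = -6672499/15320094 ≈ -0.43554)
o/C(-794) = -6672499/15320094/5 = -6672499/15320094*⅕ = -6672499/76600470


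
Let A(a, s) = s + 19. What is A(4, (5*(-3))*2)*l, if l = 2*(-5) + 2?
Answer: 88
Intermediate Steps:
A(a, s) = 19 + s
l = -8 (l = -10 + 2 = -8)
A(4, (5*(-3))*2)*l = (19 + (5*(-3))*2)*(-8) = (19 - 15*2)*(-8) = (19 - 30)*(-8) = -11*(-8) = 88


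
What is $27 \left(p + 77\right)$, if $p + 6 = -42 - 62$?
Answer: $-891$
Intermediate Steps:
$p = -110$ ($p = -6 - 104 = -110$)
$27 \left(p + 77\right) = 27 \left(-110 + 77\right) = 27 \left(-33\right) = -891$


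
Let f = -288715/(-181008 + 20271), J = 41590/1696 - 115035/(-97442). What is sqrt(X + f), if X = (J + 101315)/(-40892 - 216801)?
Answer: 5*sqrt(29810001024518167834126188189)/728840392242636 ≈ 1.1845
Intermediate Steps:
J = 1061928035/41315408 (J = 41590*(1/1696) - 115035*(-1/97442) = 20795/848 + 115035/97442 = 1061928035/41315408 ≈ 25.703)
X = -4186932489555/10646691433744 (X = (1061928035/41315408 + 101315)/(-40892 - 216801) = (4186932489555/41315408)/(-257693) = (4186932489555/41315408)*(-1/257693) = -4186932489555/10646691433744 ≈ -0.39326)
f = 288715/160737 (f = -288715/(-160737) = -288715*(-1/160737) = 288715/160737 ≈ 1.7962)
sqrt(X + f) = sqrt(-4186932489555/10646691433744 + 288715/160737) = sqrt(2400864549719796925/1711317240985709328) = 5*sqrt(29810001024518167834126188189)/728840392242636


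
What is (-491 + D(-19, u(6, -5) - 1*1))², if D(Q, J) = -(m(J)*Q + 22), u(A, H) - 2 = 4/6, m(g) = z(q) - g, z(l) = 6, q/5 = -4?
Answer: 1669264/9 ≈ 1.8547e+5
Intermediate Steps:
q = -20 (q = 5*(-4) = -20)
m(g) = 6 - g
u(A, H) = 8/3 (u(A, H) = 2 + 4/6 = 2 + 4*(⅙) = 2 + ⅔ = 8/3)
D(Q, J) = -22 - Q*(6 - J) (D(Q, J) = -((6 - J)*Q + 22) = -(Q*(6 - J) + 22) = -(22 + Q*(6 - J)) = -22 - Q*(6 - J))
(-491 + D(-19, u(6, -5) - 1*1))² = (-491 + (-22 - 19*(-6 + (8/3 - 1*1))))² = (-491 + (-22 - 19*(-6 + (8/3 - 1))))² = (-491 + (-22 - 19*(-6 + 5/3)))² = (-491 + (-22 - 19*(-13/3)))² = (-491 + (-22 + 247/3))² = (-491 + 181/3)² = (-1292/3)² = 1669264/9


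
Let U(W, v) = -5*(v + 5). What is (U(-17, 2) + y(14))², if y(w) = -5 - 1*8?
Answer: 2304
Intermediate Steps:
y(w) = -13 (y(w) = -5 - 8 = -13)
U(W, v) = -25 - 5*v (U(W, v) = -5*(5 + v) = -25 - 5*v)
(U(-17, 2) + y(14))² = ((-25 - 5*2) - 13)² = ((-25 - 10) - 13)² = (-35 - 13)² = (-48)² = 2304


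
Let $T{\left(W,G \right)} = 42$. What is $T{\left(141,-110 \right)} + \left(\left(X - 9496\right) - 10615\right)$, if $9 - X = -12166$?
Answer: $-7894$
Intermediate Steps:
$X = 12175$ ($X = 9 - -12166 = 9 + 12166 = 12175$)
$T{\left(141,-110 \right)} + \left(\left(X - 9496\right) - 10615\right) = 42 + \left(\left(12175 - 9496\right) - 10615\right) = 42 + \left(2679 - 10615\right) = 42 - 7936 = -7894$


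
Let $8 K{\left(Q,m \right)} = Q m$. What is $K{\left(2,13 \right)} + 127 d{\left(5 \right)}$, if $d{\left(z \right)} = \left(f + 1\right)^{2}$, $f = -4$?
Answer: $\frac{4585}{4} \approx 1146.3$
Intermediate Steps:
$K{\left(Q,m \right)} = \frac{Q m}{8}$
$d{\left(z \right)} = 9$ ($d{\left(z \right)} = \left(-4 + 1\right)^{2} = \left(-3\right)^{2} = 9$)
$K{\left(2,13 \right)} + 127 d{\left(5 \right)} = \frac{1}{8} \cdot 2 \cdot 13 + 127 \cdot 9 = \frac{13}{4} + 1143 = \frac{4585}{4}$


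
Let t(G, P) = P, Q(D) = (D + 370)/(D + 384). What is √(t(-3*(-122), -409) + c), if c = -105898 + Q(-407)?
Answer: 4*I*√3514722/23 ≈ 326.04*I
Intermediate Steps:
Q(D) = (370 + D)/(384 + D)
c = -2435617/23 (c = -105898 + (370 - 407)/(384 - 407) = -105898 - 37/(-23) = -105898 - 1/23*(-37) = -105898 + 37/23 = -2435617/23 ≈ -1.0590e+5)
√(t(-3*(-122), -409) + c) = √(-409 - 2435617/23) = √(-2445024/23) = 4*I*√3514722/23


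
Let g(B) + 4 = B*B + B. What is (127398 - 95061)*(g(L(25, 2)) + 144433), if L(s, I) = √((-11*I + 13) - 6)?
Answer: 4669915518 + 32337*I*√15 ≈ 4.6699e+9 + 1.2524e+5*I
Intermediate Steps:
L(s, I) = √(7 - 11*I) (L(s, I) = √((13 - 11*I) - 6) = √(7 - 11*I))
g(B) = -4 + B + B² (g(B) = -4 + (B*B + B) = -4 + (B² + B) = -4 + (B + B²) = -4 + B + B²)
(127398 - 95061)*(g(L(25, 2)) + 144433) = (127398 - 95061)*((-4 + √(7 - 11*2) + (√(7 - 11*2))²) + 144433) = 32337*((-4 + √(7 - 22) + (√(7 - 22))²) + 144433) = 32337*((-4 + √(-15) + (√(-15))²) + 144433) = 32337*((-4 + I*√15 + (I*√15)²) + 144433) = 32337*((-4 + I*√15 - 15) + 144433) = 32337*((-19 + I*√15) + 144433) = 32337*(144414 + I*√15) = 4669915518 + 32337*I*√15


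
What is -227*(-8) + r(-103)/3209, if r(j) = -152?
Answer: 5827392/3209 ≈ 1816.0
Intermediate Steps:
-227*(-8) + r(-103)/3209 = -227*(-8) - 152/3209 = 1816 - 152*1/3209 = 1816 - 152/3209 = 5827392/3209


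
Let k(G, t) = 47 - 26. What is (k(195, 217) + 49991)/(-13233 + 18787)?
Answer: 25006/2777 ≈ 9.0047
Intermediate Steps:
k(G, t) = 21
(k(195, 217) + 49991)/(-13233 + 18787) = (21 + 49991)/(-13233 + 18787) = 50012/5554 = 50012*(1/5554) = 25006/2777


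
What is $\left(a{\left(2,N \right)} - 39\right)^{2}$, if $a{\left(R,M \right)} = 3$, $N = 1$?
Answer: $1296$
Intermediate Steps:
$\left(a{\left(2,N \right)} - 39\right)^{2} = \left(3 - 39\right)^{2} = \left(-36\right)^{2} = 1296$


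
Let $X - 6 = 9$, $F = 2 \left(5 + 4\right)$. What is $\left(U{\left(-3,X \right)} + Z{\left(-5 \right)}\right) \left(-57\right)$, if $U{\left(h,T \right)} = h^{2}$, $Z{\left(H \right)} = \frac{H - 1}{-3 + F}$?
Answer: $- \frac{2451}{5} \approx -490.2$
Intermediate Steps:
$F = 18$ ($F = 2 \cdot 9 = 18$)
$X = 15$ ($X = 6 + 9 = 15$)
$Z{\left(H \right)} = - \frac{1}{15} + \frac{H}{15}$ ($Z{\left(H \right)} = \frac{H - 1}{-3 + 18} = \frac{-1 + H}{15} = \left(-1 + H\right) \frac{1}{15} = - \frac{1}{15} + \frac{H}{15}$)
$\left(U{\left(-3,X \right)} + Z{\left(-5 \right)}\right) \left(-57\right) = \left(\left(-3\right)^{2} + \left(- \frac{1}{15} + \frac{1}{15} \left(-5\right)\right)\right) \left(-57\right) = \left(9 - \frac{2}{5}\right) \left(-57\right) = \frac{43}{5} \left(-57\right) = - \frac{2451}{5}$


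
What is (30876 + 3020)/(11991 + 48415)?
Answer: 16948/30203 ≈ 0.56114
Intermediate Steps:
(30876 + 3020)/(11991 + 48415) = 33896/60406 = 33896*(1/60406) = 16948/30203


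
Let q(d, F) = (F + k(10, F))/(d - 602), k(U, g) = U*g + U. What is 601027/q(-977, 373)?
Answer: -949021633/4113 ≈ -2.3074e+5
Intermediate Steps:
k(U, g) = U + U*g
q(d, F) = (10 + 11*F)/(-602 + d) (q(d, F) = (F + 10*(1 + F))/(d - 602) = (F + (10 + 10*F))/(-602 + d) = (10 + 11*F)/(-602 + d))
601027/q(-977, 373) = 601027/(((10 + 11*373)/(-602 - 977))) = 601027/(((10 + 4103)/(-1579))) = 601027/((-1/1579*4113)) = 601027/(-4113/1579) = 601027*(-1579/4113) = -949021633/4113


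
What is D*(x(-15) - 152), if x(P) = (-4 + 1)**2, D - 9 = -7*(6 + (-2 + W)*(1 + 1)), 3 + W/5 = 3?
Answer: 715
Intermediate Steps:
W = 0 (W = -15 + 5*3 = -15 + 15 = 0)
D = -5 (D = 9 - 7*(6 + (-2 + 0)*(1 + 1)) = 9 - 7*(6 - 2*2) = 9 - 7*(6 - 4) = 9 - 7*2 = 9 - 14 = -5)
x(P) = 9 (x(P) = (-3)**2 = 9)
D*(x(-15) - 152) = -5*(9 - 152) = -5*(-143) = 715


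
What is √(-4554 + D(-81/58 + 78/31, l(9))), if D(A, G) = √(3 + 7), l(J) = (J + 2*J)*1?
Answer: √(-4554 + √10) ≈ 67.46*I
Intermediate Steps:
l(J) = 3*J (l(J) = (3*J)*1 = 3*J)
D(A, G) = √10
√(-4554 + D(-81/58 + 78/31, l(9))) = √(-4554 + √10)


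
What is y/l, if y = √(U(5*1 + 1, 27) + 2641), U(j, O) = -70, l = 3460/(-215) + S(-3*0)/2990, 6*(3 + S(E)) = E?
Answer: -128570*√2571/2069209 ≈ -3.1506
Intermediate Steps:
S(E) = -3 + E/6
l = -2069209/128570 (l = 3460/(-215) + (-3 + (-3*0)/6)/2990 = 3460*(-1/215) + (-3 + (⅙)*0)*(1/2990) = -692/43 + (-3 + 0)*(1/2990) = -692/43 - 3*1/2990 = -692/43 - 3/2990 = -2069209/128570 ≈ -16.094)
y = √2571 (y = √(-70 + 2641) = √2571 ≈ 50.705)
y/l = √2571/(-2069209/128570) = √2571*(-128570/2069209) = -128570*√2571/2069209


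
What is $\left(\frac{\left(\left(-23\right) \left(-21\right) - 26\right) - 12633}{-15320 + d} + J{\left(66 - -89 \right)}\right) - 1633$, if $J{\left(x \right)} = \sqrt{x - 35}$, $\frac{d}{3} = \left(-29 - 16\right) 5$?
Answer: $- \frac{26107659}{15995} + 2 \sqrt{30} \approx -1621.3$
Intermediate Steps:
$d = -675$ ($d = 3 \left(-29 - 16\right) 5 = 3 \left(\left(-45\right) 5\right) = 3 \left(-225\right) = -675$)
$J{\left(x \right)} = \sqrt{-35 + x}$
$\left(\frac{\left(\left(-23\right) \left(-21\right) - 26\right) - 12633}{-15320 + d} + J{\left(66 - -89 \right)}\right) - 1633 = \left(\frac{\left(\left(-23\right) \left(-21\right) - 26\right) - 12633}{-15320 - 675} + \sqrt{-35 + \left(66 - -89\right)}\right) - 1633 = \left(\frac{\left(483 - 26\right) - 12633}{-15995} + \sqrt{-35 + \left(66 + 89\right)}\right) - 1633 = \left(\left(457 - 12633\right) \left(- \frac{1}{15995}\right) + \sqrt{-35 + 155}\right) - 1633 = \left(\left(-12176\right) \left(- \frac{1}{15995}\right) + \sqrt{120}\right) - 1633 = \left(\frac{12176}{15995} + 2 \sqrt{30}\right) - 1633 = - \frac{26107659}{15995} + 2 \sqrt{30}$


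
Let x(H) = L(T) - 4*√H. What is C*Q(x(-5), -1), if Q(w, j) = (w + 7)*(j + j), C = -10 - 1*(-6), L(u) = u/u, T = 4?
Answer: 64 - 32*I*√5 ≈ 64.0 - 71.554*I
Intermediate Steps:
L(u) = 1
C = -4 (C = -10 + 6 = -4)
x(H) = 1 - 4*√H
Q(w, j) = 2*j*(7 + w) (Q(w, j) = (7 + w)*(2*j) = 2*j*(7 + w))
C*Q(x(-5), -1) = -8*(-1)*(7 + (1 - 4*I*√5)) = -8*(-1)*(8 - 4*I*√5) = -4*(-16 + 8*I*√5) = 64 - 32*I*√5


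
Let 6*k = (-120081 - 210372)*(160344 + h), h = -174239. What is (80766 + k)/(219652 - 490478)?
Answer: -1530709677/541652 ≈ -2826.0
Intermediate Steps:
k = 1530548145/2 (k = ((-120081 - 210372)*(160344 - 174239))/6 = (-330453*(-13895))/6 = (⅙)*4591644435 = 1530548145/2 ≈ 7.6527e+8)
(80766 + k)/(219652 - 490478) = (80766 + 1530548145/2)/(219652 - 490478) = (1530709677/2)/(-270826) = (1530709677/2)*(-1/270826) = -1530709677/541652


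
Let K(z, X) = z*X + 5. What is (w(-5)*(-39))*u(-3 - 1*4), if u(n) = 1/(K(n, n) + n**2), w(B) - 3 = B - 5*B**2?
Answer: 4953/103 ≈ 48.087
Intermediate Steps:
w(B) = 3 + B - 5*B**2 (w(B) = 3 + (B - 5*B**2) = 3 + B - 5*B**2)
K(z, X) = 5 + X*z (K(z, X) = X*z + 5 = 5 + X*z)
u(n) = 1/(5 + 2*n**2) (u(n) = 1/((5 + n*n) + n**2) = 1/((5 + n**2) + n**2) = 1/(5 + 2*n**2))
(w(-5)*(-39))*u(-3 - 1*4) = ((3 - 5 - 5*(-5)**2)*(-39))/(5 + 2*(-3 - 1*4)**2) = ((3 - 5 - 5*25)*(-39))/(5 + 2*(-3 - 4)**2) = ((3 - 5 - 125)*(-39))/(5 + 2*(-7)**2) = (-127*(-39))/(5 + 2*49) = 4953/(5 + 98) = 4953/103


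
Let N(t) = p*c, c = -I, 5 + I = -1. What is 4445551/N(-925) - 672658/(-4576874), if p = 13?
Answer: 10173389627449/178498086 ≈ 56994.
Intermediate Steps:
I = -6 (I = -5 - 1 = -6)
c = 6 (c = -1*(-6) = 6)
N(t) = 78 (N(t) = 13*6 = 78)
4445551/N(-925) - 672658/(-4576874) = 4445551/78 - 672658/(-4576874) = 4445551*(1/78) - 672658*(-1/4576874) = 4445551/78 + 336329/2288437 = 10173389627449/178498086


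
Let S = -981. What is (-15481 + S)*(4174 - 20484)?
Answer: 268495220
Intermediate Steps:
(-15481 + S)*(4174 - 20484) = (-15481 - 981)*(4174 - 20484) = -16462*(-16310) = 268495220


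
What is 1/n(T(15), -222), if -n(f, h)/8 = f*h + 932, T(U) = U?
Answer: 1/19184 ≈ 5.2127e-5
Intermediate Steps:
n(f, h) = -7456 - 8*f*h (n(f, h) = -8*(f*h + 932) = -8*(932 + f*h) = -7456 - 8*f*h)
1/n(T(15), -222) = 1/(-7456 - 8*15*(-222)) = 1/(-7456 + 26640) = 1/19184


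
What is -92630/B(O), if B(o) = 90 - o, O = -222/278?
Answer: -12875570/12621 ≈ -1020.2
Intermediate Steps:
O = -111/139 (O = -222*1/278 = -111/139 ≈ -0.79856)
-92630/B(O) = -92630/(90 - 1*(-111/139)) = -92630/(90 + 111/139) = -92630/12621/139 = -92630*139/12621 = -12875570/12621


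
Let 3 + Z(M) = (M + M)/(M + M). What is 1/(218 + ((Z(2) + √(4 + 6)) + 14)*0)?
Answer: 1/218 ≈ 0.0045872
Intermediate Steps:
Z(M) = -2 (Z(M) = -3 + (M + M)/(M + M) = -3 + (2*M)/((2*M)) = -3 + (2*M)*(1/(2*M)) = -3 + 1 = -2)
1/(218 + ((Z(2) + √(4 + 6)) + 14)*0) = 1/(218 + ((-2 + √(4 + 6)) + 14)*0) = 1/(218 + ((-2 + √10) + 14)*0) = 1/(218 + (12 + √10)*0) = 1/(218 + 0) = 1/218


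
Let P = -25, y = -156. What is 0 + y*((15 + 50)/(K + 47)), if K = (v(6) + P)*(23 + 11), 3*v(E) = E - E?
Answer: 10140/803 ≈ 12.628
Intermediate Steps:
v(E) = 0 (v(E) = (E - E)/3 = (⅓)*0 = 0)
K = -850 (K = (0 - 25)*(23 + 11) = -25*34 = -850)
0 + y*((15 + 50)/(K + 47)) = 0 - 156*(15 + 50)/(-850 + 47) = 0 - 10140/(-803) = 0 - 10140*(-1)/803 = 0 - 156*(-65/803) = 0 + 10140/803 = 10140/803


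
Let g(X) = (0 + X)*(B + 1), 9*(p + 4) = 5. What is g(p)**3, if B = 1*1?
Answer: -238328/729 ≈ -326.92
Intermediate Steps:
p = -31/9 (p = -4 + (1/9)*5 = -4 + 5/9 = -31/9 ≈ -3.4444)
B = 1
g(X) = 2*X (g(X) = (0 + X)*(1 + 1) = X*2 = 2*X)
g(p)**3 = (2*(-31/9))**3 = (-62/9)**3 = -238328/729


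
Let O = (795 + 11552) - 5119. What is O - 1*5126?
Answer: 2102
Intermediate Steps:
O = 7228 (O = 12347 - 5119 = 7228)
O - 1*5126 = 7228 - 1*5126 = 7228 - 5126 = 2102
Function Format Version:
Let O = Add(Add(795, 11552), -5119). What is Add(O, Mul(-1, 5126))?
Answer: 2102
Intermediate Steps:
O = 7228 (O = Add(12347, -5119) = 7228)
Add(O, Mul(-1, 5126)) = Add(7228, Mul(-1, 5126)) = Add(7228, -5126) = 2102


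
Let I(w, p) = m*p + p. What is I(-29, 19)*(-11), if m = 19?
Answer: -4180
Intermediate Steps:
I(w, p) = 20*p (I(w, p) = 19*p + p = 20*p)
I(-29, 19)*(-11) = (20*19)*(-11) = 380*(-11) = -4180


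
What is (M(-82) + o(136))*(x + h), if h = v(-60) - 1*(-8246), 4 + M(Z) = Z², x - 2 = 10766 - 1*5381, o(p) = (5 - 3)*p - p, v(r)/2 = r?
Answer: 92645128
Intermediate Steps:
v(r) = 2*r
o(p) = p (o(p) = 2*p - p = p)
x = 5387 (x = 2 + (10766 - 1*5381) = 2 + (10766 - 5381) = 2 + 5385 = 5387)
M(Z) = -4 + Z²
h = 8126 (h = 2*(-60) - 1*(-8246) = -120 + 8246 = 8126)
(M(-82) + o(136))*(x + h) = ((-4 + (-82)²) + 136)*(5387 + 8126) = ((-4 + 6724) + 136)*13513 = (6720 + 136)*13513 = 6856*13513 = 92645128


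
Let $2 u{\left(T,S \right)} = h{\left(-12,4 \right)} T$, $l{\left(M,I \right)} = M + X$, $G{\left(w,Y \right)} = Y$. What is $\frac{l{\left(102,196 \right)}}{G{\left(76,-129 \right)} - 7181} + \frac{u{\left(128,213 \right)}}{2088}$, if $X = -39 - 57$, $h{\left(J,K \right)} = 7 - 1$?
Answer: $\frac{58219}{317985} \approx 0.18309$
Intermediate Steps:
$h{\left(J,K \right)} = 6$
$X = -96$ ($X = -39 - 57 = -96$)
$l{\left(M,I \right)} = -96 + M$ ($l{\left(M,I \right)} = M - 96 = -96 + M$)
$u{\left(T,S \right)} = 3 T$ ($u{\left(T,S \right)} = \frac{6 T}{2} = 3 T$)
$\frac{l{\left(102,196 \right)}}{G{\left(76,-129 \right)} - 7181} + \frac{u{\left(128,213 \right)}}{2088} = \frac{-96 + 102}{-129 - 7181} + \frac{3 \cdot 128}{2088} = \frac{6}{-129 - 7181} + 384 \cdot \frac{1}{2088} = \frac{6}{-7310} + \frac{16}{87} = 6 \left(- \frac{1}{7310}\right) + \frac{16}{87} = - \frac{3}{3655} + \frac{16}{87} = \frac{58219}{317985}$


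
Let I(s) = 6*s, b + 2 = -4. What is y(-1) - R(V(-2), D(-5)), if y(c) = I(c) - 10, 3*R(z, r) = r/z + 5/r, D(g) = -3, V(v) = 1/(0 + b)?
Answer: -193/9 ≈ -21.444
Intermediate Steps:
b = -6 (b = -2 - 4 = -6)
V(v) = -⅙ (V(v) = 1/(0 - 6) = 1/(-6) = -⅙)
R(z, r) = 5/(3*r) + r/(3*z) (R(z, r) = (r/z + 5/r)/3 = (5/r + r/z)/3 = 5/(3*r) + r/(3*z))
y(c) = -10 + 6*c (y(c) = 6*c - 10 = -10 + 6*c)
y(-1) - R(V(-2), D(-5)) = (-10 + 6*(-1)) - ((5/3)/(-3) + (⅓)*(-3)/(-⅙)) = (-10 - 6) - ((5/3)*(-⅓) + (⅓)*(-3)*(-6)) = -16 - (-5/9 + 6) = -16 - 1*49/9 = -16 - 49/9 = -193/9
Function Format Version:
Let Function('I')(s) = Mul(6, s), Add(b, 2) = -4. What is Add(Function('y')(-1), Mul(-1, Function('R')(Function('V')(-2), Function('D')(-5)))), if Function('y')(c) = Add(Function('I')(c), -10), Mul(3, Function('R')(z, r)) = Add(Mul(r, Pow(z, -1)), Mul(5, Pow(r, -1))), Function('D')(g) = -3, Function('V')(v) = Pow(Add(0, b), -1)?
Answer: Rational(-193, 9) ≈ -21.444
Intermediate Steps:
b = -6 (b = Add(-2, -4) = -6)
Function('V')(v) = Rational(-1, 6) (Function('V')(v) = Pow(Add(0, -6), -1) = Pow(-6, -1) = Rational(-1, 6))
Function('R')(z, r) = Add(Mul(Rational(5, 3), Pow(r, -1)), Mul(Rational(1, 3), r, Pow(z, -1))) (Function('R')(z, r) = Mul(Rational(1, 3), Add(Mul(r, Pow(z, -1)), Mul(5, Pow(r, -1)))) = Mul(Rational(1, 3), Add(Mul(5, Pow(r, -1)), Mul(r, Pow(z, -1)))) = Add(Mul(Rational(5, 3), Pow(r, -1)), Mul(Rational(1, 3), r, Pow(z, -1))))
Function('y')(c) = Add(-10, Mul(6, c)) (Function('y')(c) = Add(Mul(6, c), -10) = Add(-10, Mul(6, c)))
Add(Function('y')(-1), Mul(-1, Function('R')(Function('V')(-2), Function('D')(-5)))) = Add(Add(-10, Mul(6, -1)), Mul(-1, Add(Mul(Rational(5, 3), Pow(-3, -1)), Mul(Rational(1, 3), -3, Pow(Rational(-1, 6), -1))))) = Add(Add(-10, -6), Mul(-1, Add(Mul(Rational(5, 3), Rational(-1, 3)), Mul(Rational(1, 3), -3, -6)))) = Add(-16, Mul(-1, Add(Rational(-5, 9), 6))) = Add(-16, Mul(-1, Rational(49, 9))) = Add(-16, Rational(-49, 9)) = Rational(-193, 9)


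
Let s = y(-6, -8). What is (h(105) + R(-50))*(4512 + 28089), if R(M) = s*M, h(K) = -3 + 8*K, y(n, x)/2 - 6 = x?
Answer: 33807237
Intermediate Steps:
y(n, x) = 12 + 2*x
s = -4 (s = 12 + 2*(-8) = 12 - 16 = -4)
R(M) = -4*M
(h(105) + R(-50))*(4512 + 28089) = ((-3 + 8*105) - 4*(-50))*(4512 + 28089) = ((-3 + 840) + 200)*32601 = (837 + 200)*32601 = 1037*32601 = 33807237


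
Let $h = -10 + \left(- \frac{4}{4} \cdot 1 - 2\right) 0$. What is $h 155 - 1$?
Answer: $-1551$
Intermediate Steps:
$h = -10$ ($h = -10 + \left(\left(-4\right) \frac{1}{4} \cdot 1 - 2\right) 0 = -10 + \left(\left(-1\right) 1 - 2\right) 0 = -10 + \left(-1 - 2\right) 0 = -10 - 0 = -10 + 0 = -10$)
$h 155 - 1 = \left(-10\right) 155 - 1 = -1550 + \left(-1 + 0\right) = -1550 - 1 = -1551$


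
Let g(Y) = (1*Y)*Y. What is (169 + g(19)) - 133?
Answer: 397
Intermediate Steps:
g(Y) = Y² (g(Y) = Y*Y = Y²)
(169 + g(19)) - 133 = (169 + 19²) - 133 = (169 + 361) - 133 = 530 - 133 = 397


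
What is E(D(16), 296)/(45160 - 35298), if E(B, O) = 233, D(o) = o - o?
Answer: 233/9862 ≈ 0.023626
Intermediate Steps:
D(o) = 0
E(D(16), 296)/(45160 - 35298) = 233/(45160 - 35298) = 233/9862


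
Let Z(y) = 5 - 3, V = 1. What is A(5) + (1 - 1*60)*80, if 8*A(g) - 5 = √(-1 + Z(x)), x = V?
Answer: -18877/4 ≈ -4719.3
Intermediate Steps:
x = 1
Z(y) = 2
A(g) = ¾ (A(g) = 5/8 + √(-1 + 2)/8 = 5/8 + √1/8 = 5/8 + (⅛)*1 = 5/8 + ⅛ = ¾)
A(5) + (1 - 1*60)*80 = ¾ + (1 - 1*60)*80 = ¾ + (1 - 60)*80 = ¾ - 59*80 = ¾ - 4720 = -18877/4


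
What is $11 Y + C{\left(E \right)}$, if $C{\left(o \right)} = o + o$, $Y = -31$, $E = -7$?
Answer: $-355$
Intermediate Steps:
$C{\left(o \right)} = 2 o$
$11 Y + C{\left(E \right)} = 11 \left(-31\right) + 2 \left(-7\right) = -341 - 14 = -355$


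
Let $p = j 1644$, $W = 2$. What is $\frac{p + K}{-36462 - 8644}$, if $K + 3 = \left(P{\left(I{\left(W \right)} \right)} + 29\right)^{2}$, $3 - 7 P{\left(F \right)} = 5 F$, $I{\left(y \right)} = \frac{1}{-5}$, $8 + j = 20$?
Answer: $- \frac{504687}{1105097} \approx -0.45669$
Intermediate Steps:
$j = 12$ ($j = -8 + 20 = 12$)
$p = 19728$ ($p = 12 \cdot 1644 = 19728$)
$I{\left(y \right)} = - \frac{1}{5}$
$P{\left(F \right)} = \frac{3}{7} - \frac{5 F}{7}$
$K = \frac{42702}{49}$ ($K = -3 + \left(\left(\frac{3}{7} - - \frac{1}{7}\right) + 29\right)^{2} = -3 + \left(\left(\frac{3}{7} + \frac{1}{7}\right) + 29\right)^{2} = -3 + \left(\frac{4}{7} + 29\right)^{2} = -3 + \left(\frac{207}{7}\right)^{2} = -3 + \frac{42849}{49} = \frac{42702}{49} \approx 871.47$)
$\frac{p + K}{-36462 - 8644} = \frac{19728 + \frac{42702}{49}}{-36462 - 8644} = \frac{1009374}{49 \left(-45106\right)} = \frac{1009374}{49} \left(- \frac{1}{45106}\right) = - \frac{504687}{1105097}$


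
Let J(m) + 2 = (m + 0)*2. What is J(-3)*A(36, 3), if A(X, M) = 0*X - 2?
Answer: 16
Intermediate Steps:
A(X, M) = -2 (A(X, M) = 0 - 2 = -2)
J(m) = -2 + 2*m (J(m) = -2 + (m + 0)*2 = -2 + m*2 = -2 + 2*m)
J(-3)*A(36, 3) = (-2 + 2*(-3))*(-2) = (-2 - 6)*(-2) = -8*(-2) = 16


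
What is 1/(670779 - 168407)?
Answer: 1/502372 ≈ 1.9906e-6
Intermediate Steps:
1/(670779 - 168407) = 1/502372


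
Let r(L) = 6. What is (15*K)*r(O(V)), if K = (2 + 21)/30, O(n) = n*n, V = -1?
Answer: 69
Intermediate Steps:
O(n) = n²
K = 23/30 (K = 23*(1/30) = 23/30 ≈ 0.76667)
(15*K)*r(O(V)) = (15*(23/30))*6 = (23/2)*6 = 69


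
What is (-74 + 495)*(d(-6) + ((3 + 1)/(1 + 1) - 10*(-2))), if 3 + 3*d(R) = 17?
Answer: 33680/3 ≈ 11227.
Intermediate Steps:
d(R) = 14/3 (d(R) = -1 + (⅓)*17 = -1 + 17/3 = 14/3)
(-74 + 495)*(d(-6) + ((3 + 1)/(1 + 1) - 10*(-2))) = (-74 + 495)*(14/3 + ((3 + 1)/(1 + 1) - 10*(-2))) = 421*(14/3 + (4/2 + 20)) = 421*(14/3 + (4*(½) + 20)) = 421*(14/3 + (2 + 20)) = 421*(14/3 + 22) = 421*(80/3) = 33680/3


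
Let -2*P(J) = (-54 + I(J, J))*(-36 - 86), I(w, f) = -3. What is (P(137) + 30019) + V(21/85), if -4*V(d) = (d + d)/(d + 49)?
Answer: 31744229/1196 ≈ 26542.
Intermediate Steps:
P(J) = -3477 (P(J) = -(-54 - 3)*(-36 - 86)/2 = -(-57)*(-122)/2 = -½*6954 = -3477)
V(d) = -d/(2*(49 + d)) (V(d) = -(d + d)/(4*(d + 49)) = -2*d/(4*(49 + d)) = -d/(2*(49 + d)))
(P(137) + 30019) + V(21/85) = (-3477 + 30019) - 21/85/(98 + 2*(21/85)) = 26542 - 21*(1/85)/(98 + 2*(21*(1/85))) = 26542 - 1*21/85/(98 + 2*(21/85)) = 26542 - 1*21/85/(98 + 42/85) = 26542 - 1*21/85/8372/85 = 26542 - 1*21/85*85/8372 = 26542 - 3/1196 = 31744229/1196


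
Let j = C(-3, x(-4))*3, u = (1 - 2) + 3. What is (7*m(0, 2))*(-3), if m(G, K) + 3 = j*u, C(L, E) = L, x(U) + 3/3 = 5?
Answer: 441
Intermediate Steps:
x(U) = 4 (x(U) = -1 + 5 = 4)
u = 2 (u = -1 + 3 = 2)
j = -9 (j = -3*3 = -9)
m(G, K) = -21 (m(G, K) = -3 - 9*2 = -3 - 18 = -21)
(7*m(0, 2))*(-3) = (7*(-21))*(-3) = -147*(-3) = 441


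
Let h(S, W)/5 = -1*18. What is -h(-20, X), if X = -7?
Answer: 90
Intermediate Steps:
h(S, W) = -90 (h(S, W) = 5*(-1*18) = 5*(-18) = -90)
-h(-20, X) = -1*(-90) = 90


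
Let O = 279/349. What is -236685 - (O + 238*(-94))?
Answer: -74795516/349 ≈ -2.1431e+5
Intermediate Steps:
O = 279/349 (O = 279*(1/349) = 279/349 ≈ 0.79943)
-236685 - (O + 238*(-94)) = -236685 - (279/349 + 238*(-94)) = -236685 - (279/349 - 22372) = -236685 - 1*(-7807549/349) = -236685 + 7807549/349 = -74795516/349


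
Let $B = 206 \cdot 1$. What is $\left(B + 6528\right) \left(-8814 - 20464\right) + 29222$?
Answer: $-197128830$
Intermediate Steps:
$B = 206$
$\left(B + 6528\right) \left(-8814 - 20464\right) + 29222 = \left(206 + 6528\right) \left(-8814 - 20464\right) + 29222 = 6734 \left(-29278\right) + 29222 = -197158052 + 29222 = -197128830$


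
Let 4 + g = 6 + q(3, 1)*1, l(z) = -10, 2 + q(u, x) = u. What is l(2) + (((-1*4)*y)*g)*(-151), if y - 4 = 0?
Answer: 7238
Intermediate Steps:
y = 4 (y = 4 + 0 = 4)
q(u, x) = -2 + u
g = 3 (g = -4 + (6 + (-2 + 3)*1) = -4 + (6 + 1*1) = -4 + (6 + 1) = -4 + 7 = 3)
l(2) + (((-1*4)*y)*g)*(-151) = -10 + ((-1*4*4)*3)*(-151) = -10 + (-4*4*3)*(-151) = -10 - 16*3*(-151) = -10 - 48*(-151) = -10 + 7248 = 7238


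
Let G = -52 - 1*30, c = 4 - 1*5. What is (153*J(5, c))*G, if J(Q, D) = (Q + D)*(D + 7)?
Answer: -301104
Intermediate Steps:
c = -1 (c = 4 - 5 = -1)
G = -82 (G = -52 - 30 = -82)
J(Q, D) = (7 + D)*(D + Q) (J(Q, D) = (D + Q)*(7 + D) = (7 + D)*(D + Q))
(153*J(5, c))*G = (153*((-1)² + 7*(-1) + 7*5 - 1*5))*(-82) = (153*(1 - 7 + 35 - 5))*(-82) = (153*24)*(-82) = 3672*(-82) = -301104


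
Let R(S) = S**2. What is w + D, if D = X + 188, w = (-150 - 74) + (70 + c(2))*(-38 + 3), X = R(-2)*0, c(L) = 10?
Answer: -2836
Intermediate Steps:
X = 0 (X = (-2)**2*0 = 4*0 = 0)
w = -3024 (w = (-150 - 74) + (70 + 10)*(-38 + 3) = -224 + 80*(-35) = -224 - 2800 = -3024)
D = 188 (D = 0 + 188 = 188)
w + D = -3024 + 188 = -2836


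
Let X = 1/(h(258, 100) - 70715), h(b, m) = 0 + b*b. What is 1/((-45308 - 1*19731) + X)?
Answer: -4151/269976890 ≈ -1.5375e-5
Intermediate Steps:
h(b, m) = b² (h(b, m) = 0 + b² = b²)
X = -1/4151 (X = 1/(258² - 70715) = 1/(66564 - 70715) = 1/(-4151) = -1/4151 ≈ -0.00024091)
1/((-45308 - 1*19731) + X) = 1/((-45308 - 1*19731) - 1/4151) = 1/((-45308 - 19731) - 1/4151) = 1/(-65039 - 1/4151) = 1/(-269976890/4151) = -4151/269976890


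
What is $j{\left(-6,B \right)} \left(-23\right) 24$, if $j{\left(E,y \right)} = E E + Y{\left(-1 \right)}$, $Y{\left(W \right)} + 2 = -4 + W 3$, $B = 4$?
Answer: $-14904$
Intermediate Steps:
$Y{\left(W \right)} = -6 + 3 W$ ($Y{\left(W \right)} = -2 + \left(-4 + W 3\right) = -2 + \left(-4 + 3 W\right) = -6 + 3 W$)
$j{\left(E,y \right)} = -9 + E^{2}$ ($j{\left(E,y \right)} = E E + \left(-6 + 3 \left(-1\right)\right) = E^{2} - 9 = -9 + E^{2}$)
$j{\left(-6,B \right)} \left(-23\right) 24 = \left(-9 + \left(-6\right)^{2}\right) \left(-23\right) 24 = \left(-9 + 36\right) \left(-23\right) 24 = 27 \left(-23\right) 24 = \left(-621\right) 24 = -14904$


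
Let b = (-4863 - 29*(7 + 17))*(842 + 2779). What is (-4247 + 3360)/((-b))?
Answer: -887/20129139 ≈ -4.4065e-5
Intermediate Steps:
b = -20129139 (b = (-4863 - 29*24)*3621 = (-4863 - 696)*3621 = -5559*3621 = -20129139)
(-4247 + 3360)/((-b)) = (-4247 + 3360)/((-1*(-20129139))) = -887/20129139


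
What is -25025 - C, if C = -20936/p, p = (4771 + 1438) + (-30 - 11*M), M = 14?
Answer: -150754689/6025 ≈ -25022.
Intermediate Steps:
p = 6025 (p = (4771 + 1438) + (-30 - 11*14) = 6209 + (-30 - 154) = 6209 - 184 = 6025)
C = -20936/6025 ≈ -3.4749
-25025 - C = -25025 - 1*(-20936/6025) = -25025 + 20936/6025 = -150754689/6025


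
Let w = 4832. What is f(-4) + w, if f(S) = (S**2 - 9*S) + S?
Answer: 4880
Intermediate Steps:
f(S) = S**2 - 8*S
f(-4) + w = -4*(-8 - 4) + 4832 = -4*(-12) + 4832 = 48 + 4832 = 4880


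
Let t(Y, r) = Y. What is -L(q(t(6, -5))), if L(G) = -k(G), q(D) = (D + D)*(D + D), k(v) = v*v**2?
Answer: 2985984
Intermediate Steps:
k(v) = v**3
q(D) = 4*D**2 (q(D) = (2*D)*(2*D) = 4*D**2)
L(G) = -G**3
-L(q(t(6, -5))) = -(-1)*(4*6**2)**3 = -(-1)*(4*36)**3 = -(-1)*144**3 = -(-1)*2985984 = -1*(-2985984) = 2985984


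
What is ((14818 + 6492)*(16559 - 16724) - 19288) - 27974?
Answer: -3563412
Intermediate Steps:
((14818 + 6492)*(16559 - 16724) - 19288) - 27974 = (21310*(-165) - 19288) - 27974 = (-3516150 - 19288) - 27974 = -3535438 - 27974 = -3563412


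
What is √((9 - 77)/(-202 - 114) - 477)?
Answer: I*√2975614/79 ≈ 21.835*I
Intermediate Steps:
√((9 - 77)/(-202 - 114) - 477) = √(-68/(-316) - 477) = √(-68*(-1/316) - 477) = √(17/79 - 477) = √(-37666/79) = I*√2975614/79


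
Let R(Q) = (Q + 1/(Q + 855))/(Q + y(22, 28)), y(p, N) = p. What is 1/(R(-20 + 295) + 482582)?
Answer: 335610/161959655771 ≈ 2.0722e-6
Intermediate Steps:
R(Q) = (Q + 1/(855 + Q))/(22 + Q) (R(Q) = (Q + 1/(Q + 855))/(Q + 22) = (Q + 1/(855 + Q))/(22 + Q))
1/(R(-20 + 295) + 482582) = 1/((1 + (-20 + 295)² + 855*(-20 + 295))/(18810 + (-20 + 295)² + 877*(-20 + 295)) + 482582) = 1/((1 + 275² + 855*275)/(18810 + 275² + 877*275) + 482582) = 1/((1 + 75625 + 235125)/(18810 + 75625 + 241175) + 482582) = 1/(310751/335610 + 482582) = 1/(161959655771/335610) = 335610/161959655771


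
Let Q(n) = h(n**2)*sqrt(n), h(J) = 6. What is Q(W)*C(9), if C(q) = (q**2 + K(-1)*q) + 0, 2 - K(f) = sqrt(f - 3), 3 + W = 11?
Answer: sqrt(2)*(1188 - 216*I) ≈ 1680.1 - 305.47*I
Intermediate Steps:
W = 8 (W = -3 + 11 = 8)
Q(n) = 6*sqrt(n)
K(f) = 2 - sqrt(-3 + f) (K(f) = 2 - sqrt(f - 3) = 2 - sqrt(-3 + f))
C(q) = q**2 + q*(2 - 2*I) (C(q) = (q**2 + (2 - sqrt(-3 - 1))*q) + 0 = (q**2 + (2 - sqrt(-4))*q) + 0 = (q**2 + (2 - 2*I)*q) + 0 = (q**2 + q*(2 - 2*I)) + 0 = q**2 + q*(2 - 2*I))
Q(W)*C(9) = (6*sqrt(8))*(9*(2 + 9 - 2*I)) = (6*(2*sqrt(2)))*(9*(11 - 2*I)) = (12*sqrt(2))*(99 - 18*I) = 12*sqrt(2)*(99 - 18*I)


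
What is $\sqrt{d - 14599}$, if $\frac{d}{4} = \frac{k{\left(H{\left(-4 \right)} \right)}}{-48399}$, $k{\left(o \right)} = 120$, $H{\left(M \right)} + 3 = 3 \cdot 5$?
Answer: $\frac{i \sqrt{3799738166991}}{16133} \approx 120.83 i$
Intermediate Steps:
$H{\left(M \right)} = 12$ ($H{\left(M \right)} = -3 + 3 \cdot 5 = -3 + 15 = 12$)
$d = - \frac{160}{16133}$ ($d = 4 \frac{120}{-48399} = 4 \cdot 120 \left(- \frac{1}{48399}\right) = 4 \left(- \frac{40}{16133}\right) = - \frac{160}{16133} \approx -0.0099176$)
$\sqrt{d - 14599} = \sqrt{- \frac{160}{16133} - 14599} = \sqrt{- \frac{235525827}{16133}} = \frac{i \sqrt{3799738166991}}{16133}$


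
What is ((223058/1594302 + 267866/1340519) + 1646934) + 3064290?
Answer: 5034395773663498973/1068596061369 ≈ 4.7112e+6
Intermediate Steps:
((223058/1594302 + 267866/1340519) + 1646934) + 3064290 = ((223058*(1/1594302) + 267866*(1/1340519)) + 1646934) + 3064290 = ((111529/797151 + 267866/1340519) + 1646934) + 3064290 = (363036393317/1068596061369 + 1646934) + 3064290 = 1759907548771085963/1068596061369 + 3064290 = 5034395773663498973/1068596061369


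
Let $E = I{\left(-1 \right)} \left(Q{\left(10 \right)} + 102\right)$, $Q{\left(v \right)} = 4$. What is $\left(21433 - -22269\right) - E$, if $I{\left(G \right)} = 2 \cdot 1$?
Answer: $43490$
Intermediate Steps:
$I{\left(G \right)} = 2$
$E = 212$ ($E = 2 \left(4 + 102\right) = 2 \cdot 106 = 212$)
$\left(21433 - -22269\right) - E = \left(21433 - -22269\right) - 212 = \left(21433 + 22269\right) - 212 = 43702 - 212 = 43490$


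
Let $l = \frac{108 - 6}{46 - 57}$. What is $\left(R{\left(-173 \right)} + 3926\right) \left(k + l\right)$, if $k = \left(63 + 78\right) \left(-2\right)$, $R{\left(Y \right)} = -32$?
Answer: $-1134216$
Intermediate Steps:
$l = - \frac{102}{11}$ ($l = \frac{1}{-11} \cdot 102 = \left(- \frac{1}{11}\right) 102 = - \frac{102}{11} \approx -9.2727$)
$k = -282$ ($k = 141 \left(-2\right) = -282$)
$\left(R{\left(-173 \right)} + 3926\right) \left(k + l\right) = \left(-32 + 3926\right) \left(-282 - \frac{102}{11}\right) = 3894 \left(- \frac{3204}{11}\right) = -1134216$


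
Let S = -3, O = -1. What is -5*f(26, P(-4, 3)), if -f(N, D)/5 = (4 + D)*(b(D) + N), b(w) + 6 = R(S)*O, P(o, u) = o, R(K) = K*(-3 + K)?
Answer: 0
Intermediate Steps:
b(w) = -24 (b(w) = -6 - 3*(-3 - 3)*(-1) = -6 - 3*(-6)*(-1) = -6 + 18*(-1) = -6 - 18 = -24)
f(N, D) = -5*(-24 + N)*(4 + D) (f(N, D) = -5*(4 + D)*(-24 + N) = -5*(-24 + N)*(4 + D))
-5*f(26, P(-4, 3)) = -5*(480 - 20*26 + 120*(-4) - 5*(-4)*26) = -5*(480 - 520 - 480 + 520) = -5*0 = 0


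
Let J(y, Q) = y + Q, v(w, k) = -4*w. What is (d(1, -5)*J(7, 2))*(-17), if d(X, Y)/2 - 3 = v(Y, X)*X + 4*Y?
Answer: -918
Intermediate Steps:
J(y, Q) = Q + y
d(X, Y) = 6 + 8*Y - 8*X*Y (d(X, Y) = 6 + 2*((-4*Y)*X + 4*Y) = 6 + 2*(-4*X*Y + 4*Y) = 6 + 2*(4*Y - 4*X*Y) = 6 + (8*Y - 8*X*Y) = 6 + 8*Y - 8*X*Y)
(d(1, -5)*J(7, 2))*(-17) = ((6 + 8*(-5) - 8*1*(-5))*(2 + 7))*(-17) = ((6 - 40 + 40)*9)*(-17) = (6*9)*(-17) = 54*(-17) = -918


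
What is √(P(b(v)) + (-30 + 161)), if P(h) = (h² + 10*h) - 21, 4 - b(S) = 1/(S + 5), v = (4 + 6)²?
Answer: √1828261/105 ≈ 12.877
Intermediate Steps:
v = 100 (v = 10² = 100)
b(S) = 4 - 1/(5 + S) (b(S) = 4 - 1/(S + 5) = 4 - 1/(5 + S))
P(h) = -21 + h² + 10*h
√(P(b(v)) + (-30 + 161)) = √((-21 + ((19 + 4*100)/(5 + 100))² + 10*((19 + 4*100)/(5 + 100))) + (-30 + 161)) = √((-21 + ((19 + 400)/105)² + 10*((19 + 400)/105)) + 131) = √((-21 + ((1/105)*419)² + 10*((1/105)*419)) + 131) = √((-21 + (419/105)² + 10*(419/105)) + 131) = √((-21 + 175561/11025 + 838/21) + 131) = √(383986/11025 + 131) = √(1828261/11025) = √1828261/105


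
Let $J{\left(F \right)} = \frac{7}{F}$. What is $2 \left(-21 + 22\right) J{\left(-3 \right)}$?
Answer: $- \frac{14}{3} \approx -4.6667$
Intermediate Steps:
$2 \left(-21 + 22\right) J{\left(-3 \right)} = 2 \left(-21 + 22\right) \frac{7}{-3} = 2 \cdot 1 \cdot 7 \left(- \frac{1}{3}\right) = 2 \left(- \frac{7}{3}\right) = - \frac{14}{3}$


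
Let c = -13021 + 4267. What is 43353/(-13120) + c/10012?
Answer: -137225679/32839360 ≈ -4.1787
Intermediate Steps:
c = -8754
43353/(-13120) + c/10012 = 43353/(-13120) - 8754/10012 = 43353*(-1/13120) - 8754*1/10012 = -43353/13120 - 4377/5006 = -137225679/32839360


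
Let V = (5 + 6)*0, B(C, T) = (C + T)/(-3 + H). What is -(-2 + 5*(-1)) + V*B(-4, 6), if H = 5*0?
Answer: 7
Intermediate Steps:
H = 0
B(C, T) = -C/3 - T/3 (B(C, T) = (C + T)/(-3 + 0) = (C + T)/(-3) = (C + T)*(-⅓) = -C/3 - T/3)
V = 0 (V = 11*0 = 0)
-(-2 + 5*(-1)) + V*B(-4, 6) = -(-2 + 5*(-1)) + 0*(-⅓*(-4) - ⅓*6) = -(-2 - 5) + 0*(4/3 - 2) = -1*(-7) + 0*(-⅔) = 7 + 0 = 7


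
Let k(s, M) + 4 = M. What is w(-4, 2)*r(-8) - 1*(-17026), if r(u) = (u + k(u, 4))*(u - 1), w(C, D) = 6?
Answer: 17458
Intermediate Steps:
k(s, M) = -4 + M
r(u) = u*(-1 + u) (r(u) = (u + (-4 + 4))*(u - 1) = (u + 0)*(-1 + u) = u*(-1 + u))
w(-4, 2)*r(-8) - 1*(-17026) = 6*(-8*(-1 - 8)) - 1*(-17026) = 6*(-8*(-9)) + 17026 = 6*72 + 17026 = 432 + 17026 = 17458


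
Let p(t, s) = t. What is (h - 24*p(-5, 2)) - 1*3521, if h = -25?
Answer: -3426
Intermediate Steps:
(h - 24*p(-5, 2)) - 1*3521 = (-25 - 24*(-5)) - 1*3521 = (-25 + 120) - 3521 = 95 - 3521 = -3426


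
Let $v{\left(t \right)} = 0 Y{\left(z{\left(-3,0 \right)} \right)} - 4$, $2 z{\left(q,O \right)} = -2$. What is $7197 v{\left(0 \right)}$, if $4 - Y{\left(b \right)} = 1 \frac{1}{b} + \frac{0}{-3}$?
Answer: $-28788$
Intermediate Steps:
$z{\left(q,O \right)} = -1$ ($z{\left(q,O \right)} = \frac{1}{2} \left(-2\right) = -1$)
$Y{\left(b \right)} = 4 - \frac{1}{b}$ ($Y{\left(b \right)} = 4 - \left(1 \frac{1}{b} + \frac{0}{-3}\right) = 4 - \left(\frac{1}{b} + 0 \left(- \frac{1}{3}\right)\right) = 4 - \left(\frac{1}{b} + 0\right) = 4 - \frac{1}{b}$)
$v{\left(t \right)} = -4$ ($v{\left(t \right)} = 0 \left(4 - \frac{1}{-1}\right) - 4 = 0 \left(4 - -1\right) - 4 = 0 \left(4 + 1\right) - 4 = 0 \cdot 5 - 4 = 0 - 4 = -4$)
$7197 v{\left(0 \right)} = 7197 \left(-4\right) = -28788$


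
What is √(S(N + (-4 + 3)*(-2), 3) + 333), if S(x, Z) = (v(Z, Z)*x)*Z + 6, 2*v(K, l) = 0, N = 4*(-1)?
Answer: √339 ≈ 18.412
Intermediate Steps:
N = -4
v(K, l) = 0 (v(K, l) = (½)*0 = 0)
S(x, Z) = 6 (S(x, Z) = (0*x)*Z + 6 = 0*Z + 6 = 0 + 6 = 6)
√(S(N + (-4 + 3)*(-2), 3) + 333) = √(6 + 333) = √339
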